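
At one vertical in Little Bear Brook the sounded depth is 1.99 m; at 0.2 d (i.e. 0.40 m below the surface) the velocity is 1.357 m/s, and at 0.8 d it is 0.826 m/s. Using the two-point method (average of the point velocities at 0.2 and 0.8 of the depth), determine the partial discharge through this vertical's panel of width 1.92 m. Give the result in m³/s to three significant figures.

4.17 m³/s

v̄ = (1.357 + 0.826) / 2 = 1.092 m/s
q = v̄ × d × w = 1.092 × 1.99 × 1.92 = 4.170 m³/s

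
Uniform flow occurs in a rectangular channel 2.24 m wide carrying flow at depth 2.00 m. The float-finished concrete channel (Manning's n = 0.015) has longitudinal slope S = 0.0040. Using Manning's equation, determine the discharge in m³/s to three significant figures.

15.1 m³/s

A = b·y = 2.24 × 2.00 = 4.480 m²
P = b + 2y = 2.24 + 2×2.00 = 6.240 m
R = A/P = 4.480/6.240 = 0.7179 m
Q = (1/n)·A·R^(2/3)·S^(1/2) = (1/0.015) × 4.480 × 0.7179^(2/3) × 0.0040^(1/2) = 15.15 m³/s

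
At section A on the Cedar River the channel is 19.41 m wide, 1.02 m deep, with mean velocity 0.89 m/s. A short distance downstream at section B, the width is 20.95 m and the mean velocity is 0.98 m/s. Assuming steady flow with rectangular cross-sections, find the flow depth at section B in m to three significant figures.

0.858 m

Q = A₁V₁ = (19.41×1.02) × 0.89 = 17.62 m³/s
d₂ = Q/(b₂ V₂) = 17.62/(20.95×0.98) = 0.8582 m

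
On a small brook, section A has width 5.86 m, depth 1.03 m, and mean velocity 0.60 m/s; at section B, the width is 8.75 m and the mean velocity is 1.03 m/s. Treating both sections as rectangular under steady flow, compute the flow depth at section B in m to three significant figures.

0.402 m

Q = A₁V₁ = (5.86×1.03) × 0.60 = 3.621 m³/s
d₂ = Q/(b₂ V₂) = 3.621/(8.75×1.03) = 0.4018 m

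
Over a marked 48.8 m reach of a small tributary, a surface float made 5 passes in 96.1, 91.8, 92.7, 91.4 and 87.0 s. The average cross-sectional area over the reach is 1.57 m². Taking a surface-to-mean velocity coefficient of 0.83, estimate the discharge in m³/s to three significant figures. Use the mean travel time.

t̄ = (96.1 + 91.8 + 92.7 + 91.4 + 87.0) / 5 = 91.8 s
v_surface = L / t̄ = 48.8 / 91.8 = 0.5316 m/s
v_mean = 0.83 × 0.5316 = 0.4412 m/s
Q = A × v_mean = 1.57 × 0.4412 = 0.6927 m³/s

0.693 m³/s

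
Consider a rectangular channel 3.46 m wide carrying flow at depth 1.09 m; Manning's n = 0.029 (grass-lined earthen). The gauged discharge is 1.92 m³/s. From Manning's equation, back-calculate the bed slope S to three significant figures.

A = b·y = 3.46 × 1.09 = 3.771 m²
P = b + 2y = 3.46 + 2×1.09 = 5.640 m
R = A/P = 3.771/5.640 = 0.6687 m
S = (Q·n / (1·A·R^(2/3)))² = (1.92×0.029 / (1×3.771×0.7647))² = 0.0003728

0.000373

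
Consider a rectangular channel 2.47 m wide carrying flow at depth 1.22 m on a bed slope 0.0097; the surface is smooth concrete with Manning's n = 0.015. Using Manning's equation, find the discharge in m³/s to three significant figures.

A = b·y = 2.47 × 1.22 = 3.013 m²
P = b + 2y = 2.47 + 2×1.22 = 4.910 m
R = A/P = 3.013/4.910 = 0.6137 m
Q = (1/n)·A·R^(2/3)·S^(1/2) = (1/0.015) × 3.013 × 0.6137^(2/3) × 0.0097^(1/2) = 14.29 m³/s

14.3 m³/s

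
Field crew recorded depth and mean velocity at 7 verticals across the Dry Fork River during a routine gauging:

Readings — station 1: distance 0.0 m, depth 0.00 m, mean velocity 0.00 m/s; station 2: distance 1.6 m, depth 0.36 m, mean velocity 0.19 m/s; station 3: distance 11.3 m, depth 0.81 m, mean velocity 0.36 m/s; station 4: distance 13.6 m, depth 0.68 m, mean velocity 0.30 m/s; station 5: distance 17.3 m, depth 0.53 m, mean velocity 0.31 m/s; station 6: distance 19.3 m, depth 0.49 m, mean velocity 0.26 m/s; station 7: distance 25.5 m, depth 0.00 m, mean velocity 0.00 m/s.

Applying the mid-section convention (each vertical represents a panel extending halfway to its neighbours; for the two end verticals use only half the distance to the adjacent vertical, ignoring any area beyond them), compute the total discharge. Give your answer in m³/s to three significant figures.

w_2 = (11.3 − 0.0)/2 = 5.65 m; q_2 = 0.19 × 0.36 × 5.65 = 0.3865 m³/s
w_3 = (13.6 − 1.6)/2 = 6 m; q_3 = 0.36 × 0.81 × 6 = 1.750 m³/s
w_4 = (17.3 − 11.3)/2 = 3 m; q_4 = 0.30 × 0.68 × 3 = 0.6120 m³/s
w_5 = (19.3 − 13.6)/2 = 2.85 m; q_5 = 0.31 × 0.53 × 2.85 = 0.4683 m³/s
w_6 = (25.5 − 17.3)/2 = 4.1 m; q_6 = 0.26 × 0.49 × 4.1 = 0.5223 m³/s
Stations 1, 7 contribute zero (depth or velocity is 0).
Q = Σ qᵢ = 3.739 m³/s

3.74 m³/s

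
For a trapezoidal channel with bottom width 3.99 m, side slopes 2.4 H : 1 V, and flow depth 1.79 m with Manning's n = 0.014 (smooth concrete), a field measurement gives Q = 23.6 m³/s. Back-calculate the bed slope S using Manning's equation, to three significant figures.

A = (b + z·y)·y = (3.99 + 2.4×1.79)×1.79 = 14.83 m²
P = b + 2y√(1+z²) = 3.99 + 2×1.79×√(1+2.4²) = 13.30 m
R = A/P = 14.83/13.30 = 1.115 m
S = (Q·n / (1·A·R^(2/3)))² = (23.6×0.014 / (1×14.83×1.075))² = 0.0004290

0.000429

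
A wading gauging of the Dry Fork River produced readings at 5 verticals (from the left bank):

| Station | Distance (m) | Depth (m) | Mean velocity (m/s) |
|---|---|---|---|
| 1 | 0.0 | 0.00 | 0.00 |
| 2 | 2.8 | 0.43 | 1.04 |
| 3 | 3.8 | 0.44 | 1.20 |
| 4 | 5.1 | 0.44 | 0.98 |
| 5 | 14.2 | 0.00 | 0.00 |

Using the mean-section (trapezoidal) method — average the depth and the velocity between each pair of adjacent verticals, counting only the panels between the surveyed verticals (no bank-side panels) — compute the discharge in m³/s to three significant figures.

Panel 1-2: Δb = 2.8 m, d̄ = (0.00+0.43)/2 = 0.215, v̄ = (0.00+1.04)/2 = 0.52 → q = 2.8×0.215×0.52 = 0.3130 m³/s
Panel 2-3: Δb = 1 m, d̄ = (0.43+0.44)/2 = 0.435, v̄ = (1.04+1.20)/2 = 1.12 → q = 1×0.435×1.12 = 0.4872 m³/s
Panel 3-4: Δb = 1.3 m, d̄ = (0.44+0.44)/2 = 0.44, v̄ = (1.20+0.98)/2 = 1.09 → q = 1.3×0.44×1.09 = 0.6235 m³/s
Panel 4-5: Δb = 9.1 m, d̄ = (0.44+0.00)/2 = 0.22, v̄ = (0.98+0.00)/2 = 0.49 → q = 9.1×0.22×0.49 = 0.9810 m³/s
Q = Σ q = 2.405 m³/s

2.40 m³/s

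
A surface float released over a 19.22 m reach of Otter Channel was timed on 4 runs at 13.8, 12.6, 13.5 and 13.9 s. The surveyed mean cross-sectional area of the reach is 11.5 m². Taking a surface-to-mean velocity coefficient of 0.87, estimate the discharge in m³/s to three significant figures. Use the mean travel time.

t̄ = (13.8 + 12.6 + 13.5 + 13.9) / 4 = 13.45 s
v_surface = L / t̄ = 19.22 / 13.45 = 1.429 m/s
v_mean = 0.87 × 1.429 = 1.243 m/s
Q = A × v_mean = 11.5 × 1.243 = 14.30 m³/s

14.3 m³/s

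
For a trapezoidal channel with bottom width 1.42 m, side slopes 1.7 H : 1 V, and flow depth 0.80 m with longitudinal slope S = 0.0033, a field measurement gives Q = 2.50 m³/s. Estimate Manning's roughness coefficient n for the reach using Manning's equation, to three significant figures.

0.0316

A = (b + z·y)·y = (1.42 + 1.7×0.80)×0.80 = 2.224 m²
P = b + 2y√(1+z²) = 1.42 + 2×0.80×√(1+1.7²) = 4.576 m
R = A/P = 2.224/4.576 = 0.4860 m
n = (1/Q)·A·R^(2/3)·S^(1/2) = (1/2.50) × 2.224 × 0.6182 × 0.05745 = 0.03159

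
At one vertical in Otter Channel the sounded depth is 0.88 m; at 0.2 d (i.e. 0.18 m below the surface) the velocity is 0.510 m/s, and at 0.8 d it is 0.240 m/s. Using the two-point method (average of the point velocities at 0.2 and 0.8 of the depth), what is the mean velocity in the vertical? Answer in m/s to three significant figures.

0.375 m/s

v̄ = (0.510 + 0.240) / 2 = 0.3750 m/s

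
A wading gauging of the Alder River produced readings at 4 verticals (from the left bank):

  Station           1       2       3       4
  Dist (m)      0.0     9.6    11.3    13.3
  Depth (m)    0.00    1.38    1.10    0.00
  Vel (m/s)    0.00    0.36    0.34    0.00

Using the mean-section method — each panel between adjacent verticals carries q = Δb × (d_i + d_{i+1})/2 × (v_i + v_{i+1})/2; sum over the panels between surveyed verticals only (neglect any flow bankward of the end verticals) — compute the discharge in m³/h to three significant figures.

Panel 1-2: Δb = 9.6 m, d̄ = (0.00+1.38)/2 = 0.69, v̄ = (0.00+0.36)/2 = 0.18 → q = 9.6×0.69×0.18 = 1.192 m³/s
Panel 2-3: Δb = 1.7 m, d̄ = (1.38+1.10)/2 = 1.24, v̄ = (0.36+0.34)/2 = 0.35 → q = 1.7×1.24×0.35 = 0.7378 m³/s
Panel 3-4: Δb = 2 m, d̄ = (1.10+0.00)/2 = 0.55, v̄ = (0.34+0.00)/2 = 0.17 → q = 2×0.55×0.17 = 0.1870 m³/s
Q = Σ q = 2.117 m³/s
= 2.117 × 3600 = 7622 m³/h

7620 m³/h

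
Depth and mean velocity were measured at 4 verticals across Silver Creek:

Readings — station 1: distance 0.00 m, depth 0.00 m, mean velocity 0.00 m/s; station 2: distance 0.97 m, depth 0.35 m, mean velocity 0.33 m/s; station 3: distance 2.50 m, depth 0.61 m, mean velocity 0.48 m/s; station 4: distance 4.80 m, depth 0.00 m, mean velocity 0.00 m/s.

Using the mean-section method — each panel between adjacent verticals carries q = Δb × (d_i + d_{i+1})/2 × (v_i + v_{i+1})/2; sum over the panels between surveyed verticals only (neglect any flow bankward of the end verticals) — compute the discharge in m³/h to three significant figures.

Panel 1-2: Δb = 0.97 m, d̄ = (0.00+0.35)/2 = 0.175, v̄ = (0.00+0.33)/2 = 0.165 → q = 0.97×0.175×0.165 = 0.02801 m³/s
Panel 2-3: Δb = 1.53 m, d̄ = (0.35+0.61)/2 = 0.48, v̄ = (0.33+0.48)/2 = 0.405 → q = 1.53×0.48×0.405 = 0.2974 m³/s
Panel 3-4: Δb = 2.3 m, d̄ = (0.61+0.00)/2 = 0.305, v̄ = (0.48+0.00)/2 = 0.24 → q = 2.3×0.305×0.24 = 0.1684 m³/s
Q = Σ q = 0.4938 m³/s
= 0.4938 × 3600 = 1778 m³/h

1780 m³/h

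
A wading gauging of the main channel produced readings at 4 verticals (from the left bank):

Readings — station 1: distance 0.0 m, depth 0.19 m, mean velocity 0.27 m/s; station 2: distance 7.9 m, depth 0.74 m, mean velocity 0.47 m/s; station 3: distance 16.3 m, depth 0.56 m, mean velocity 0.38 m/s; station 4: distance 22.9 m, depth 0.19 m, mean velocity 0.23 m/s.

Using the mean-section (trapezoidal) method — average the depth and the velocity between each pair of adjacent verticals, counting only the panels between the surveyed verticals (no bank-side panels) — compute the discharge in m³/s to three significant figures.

4.43 m³/s

Panel 1-2: Δb = 7.9 m, d̄ = (0.19+0.74)/2 = 0.465, v̄ = (0.27+0.47)/2 = 0.37 → q = 7.9×0.465×0.37 = 1.359 m³/s
Panel 2-3: Δb = 8.4 m, d̄ = (0.74+0.56)/2 = 0.65, v̄ = (0.47+0.38)/2 = 0.425 → q = 8.4×0.65×0.425 = 2.321 m³/s
Panel 3-4: Δb = 6.6 m, d̄ = (0.56+0.19)/2 = 0.375, v̄ = (0.38+0.23)/2 = 0.305 → q = 6.6×0.375×0.305 = 0.7549 m³/s
Q = Σ q = 4.435 m³/s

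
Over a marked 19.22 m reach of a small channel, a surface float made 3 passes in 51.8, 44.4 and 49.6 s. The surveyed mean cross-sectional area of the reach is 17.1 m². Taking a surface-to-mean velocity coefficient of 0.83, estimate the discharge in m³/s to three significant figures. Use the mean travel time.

5.61 m³/s

t̄ = (51.8 + 44.4 + 49.6) / 3 = 48.6 s
v_surface = L / t̄ = 19.22 / 48.6 = 0.3955 m/s
v_mean = 0.83 × 0.3955 = 0.3282 m/s
Q = A × v_mean = 17.1 × 0.3282 = 5.613 m³/s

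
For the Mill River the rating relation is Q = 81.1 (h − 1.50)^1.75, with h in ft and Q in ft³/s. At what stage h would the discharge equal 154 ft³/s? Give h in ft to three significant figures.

h − h₀ = (Q/C)^(1/b) = (154/81.1)^(1/1.75) = 1.443 ft
h = 1.50 + 1.443 = 2.943 ft

2.94 ft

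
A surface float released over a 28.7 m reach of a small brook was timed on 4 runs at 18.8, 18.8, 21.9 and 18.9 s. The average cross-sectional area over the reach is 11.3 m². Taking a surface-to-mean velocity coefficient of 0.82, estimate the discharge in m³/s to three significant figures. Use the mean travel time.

t̄ = (18.8 + 18.8 + 21.9 + 18.9) / 4 = 19.6 s
v_surface = L / t̄ = 28.7 / 19.6 = 1.464 m/s
v_mean = 0.82 × 1.464 = 1.201 m/s
Q = A × v_mean = 11.3 × 1.201 = 13.57 m³/s

13.6 m³/s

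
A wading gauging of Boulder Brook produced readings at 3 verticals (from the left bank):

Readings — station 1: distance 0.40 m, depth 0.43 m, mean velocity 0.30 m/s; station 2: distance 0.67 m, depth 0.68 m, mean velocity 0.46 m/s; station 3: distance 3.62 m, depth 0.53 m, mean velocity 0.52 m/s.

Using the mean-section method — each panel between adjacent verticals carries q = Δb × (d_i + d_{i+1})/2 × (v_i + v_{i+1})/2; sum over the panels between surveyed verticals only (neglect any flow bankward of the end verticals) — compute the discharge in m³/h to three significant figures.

Panel 1-2: Δb = 0.27 m, d̄ = (0.43+0.68)/2 = 0.555, v̄ = (0.30+0.46)/2 = 0.38 → q = 0.27×0.555×0.38 = 0.05694 m³/s
Panel 2-3: Δb = 2.95 m, d̄ = (0.68+0.53)/2 = 0.605, v̄ = (0.46+0.52)/2 = 0.49 → q = 2.95×0.605×0.49 = 0.8745 m³/s
Q = Σ q = 0.9315 m³/s
= 0.9315 × 3600 = 3353 m³/h

3350 m³/h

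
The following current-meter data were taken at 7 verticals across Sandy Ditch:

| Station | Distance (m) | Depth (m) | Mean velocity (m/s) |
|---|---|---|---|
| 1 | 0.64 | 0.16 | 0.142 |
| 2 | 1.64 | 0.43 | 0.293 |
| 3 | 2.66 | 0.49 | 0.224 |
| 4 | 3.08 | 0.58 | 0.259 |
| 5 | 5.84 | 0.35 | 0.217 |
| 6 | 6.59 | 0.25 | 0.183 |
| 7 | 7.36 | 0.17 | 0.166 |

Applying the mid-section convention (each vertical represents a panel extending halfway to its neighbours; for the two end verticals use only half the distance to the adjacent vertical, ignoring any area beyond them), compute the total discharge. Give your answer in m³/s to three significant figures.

0.635 m³/s

w_1 = (1.64 − 0.64)/2 = 0.5 m; q_1 = 0.142 × 0.16 × 0.5 = 0.01136 m³/s
w_2 = (2.66 − 0.64)/2 = 1.01 m; q_2 = 0.293 × 0.43 × 1.01 = 0.1272 m³/s
w_3 = (3.08 − 1.64)/2 = 0.72 m; q_3 = 0.224 × 0.49 × 0.72 = 0.07903 m³/s
w_4 = (5.84 − 2.66)/2 = 1.59 m; q_4 = 0.259 × 0.58 × 1.59 = 0.2388 m³/s
w_5 = (6.59 − 3.08)/2 = 1.755 m; q_5 = 0.217 × 0.35 × 1.755 = 0.1333 m³/s
w_6 = (7.36 − 5.84)/2 = 0.76 m; q_6 = 0.183 × 0.25 × 0.76 = 0.03477 m³/s
w_7 = (7.36 − 6.59)/2 = 0.385 m; q_7 = 0.166 × 0.17 × 0.385 = 0.01086 m³/s
Q = Σ qᵢ = 0.6354 m³/s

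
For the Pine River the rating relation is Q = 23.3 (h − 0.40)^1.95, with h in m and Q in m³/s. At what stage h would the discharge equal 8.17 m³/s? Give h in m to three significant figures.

h − h₀ = (Q/C)^(1/b) = (8.17/23.3)^(1/1.95) = 0.5842 m
h = 0.40 + 0.5842 = 0.9842 m

0.984 m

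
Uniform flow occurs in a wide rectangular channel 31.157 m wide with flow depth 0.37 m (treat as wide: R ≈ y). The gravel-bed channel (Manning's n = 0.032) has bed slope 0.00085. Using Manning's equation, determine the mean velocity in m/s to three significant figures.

0.470 m/s

A = b·y = 31.157 × 0.37 = 11.53 m²
Wide channel: R ≈ y = 0.37 m
Q = (1/n)·A·R^(2/3)·S^(1/2) = (1/0.032) × 11.53 × 0.3700^(2/3) × 0.00085^(1/2) = 5.413 m³/s
V = Q/A = 5.413/11.53 = 0.4696 m/s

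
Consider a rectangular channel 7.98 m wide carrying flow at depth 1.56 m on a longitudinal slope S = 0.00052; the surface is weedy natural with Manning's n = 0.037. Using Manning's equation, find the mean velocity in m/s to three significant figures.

A = b·y = 7.98 × 1.56 = 12.45 m²
P = b + 2y = 7.98 + 2×1.56 = 11.10 m
R = A/P = 12.45/11.10 = 1.122 m
Q = (1/n)·A·R^(2/3)·S^(1/2) = (1/0.037) × 12.45 × 1.122^(2/3) × 0.00052^(1/2) = 8.282 m³/s
V = Q/A = 8.282/12.45 = 0.6653 m/s

0.665 m/s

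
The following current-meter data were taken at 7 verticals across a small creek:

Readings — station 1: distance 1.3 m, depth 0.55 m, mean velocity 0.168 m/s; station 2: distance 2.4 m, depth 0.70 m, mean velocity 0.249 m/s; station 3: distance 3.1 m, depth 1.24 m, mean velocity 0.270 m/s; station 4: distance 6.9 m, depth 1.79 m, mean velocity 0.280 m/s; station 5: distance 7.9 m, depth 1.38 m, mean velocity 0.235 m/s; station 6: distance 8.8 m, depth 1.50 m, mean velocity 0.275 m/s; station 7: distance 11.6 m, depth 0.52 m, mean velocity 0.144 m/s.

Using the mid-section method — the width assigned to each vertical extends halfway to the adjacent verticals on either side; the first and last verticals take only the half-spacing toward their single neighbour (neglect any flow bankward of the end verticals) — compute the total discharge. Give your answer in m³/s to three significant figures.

w_1 = (2.4 − 1.3)/2 = 0.55 m; q_1 = 0.168 × 0.55 × 0.55 = 0.05082 m³/s
w_2 = (3.1 − 1.3)/2 = 0.9 m; q_2 = 0.249 × 0.70 × 0.9 = 0.1569 m³/s
w_3 = (6.9 − 2.4)/2 = 2.25 m; q_3 = 0.270 × 1.24 × 2.25 = 0.7533 m³/s
w_4 = (7.9 − 3.1)/2 = 2.4 m; q_4 = 0.280 × 1.79 × 2.4 = 1.203 m³/s
w_5 = (8.8 − 6.9)/2 = 0.95 m; q_5 = 0.235 × 1.38 × 0.95 = 0.3081 m³/s
w_6 = (11.6 − 7.9)/2 = 1.85 m; q_6 = 0.275 × 1.50 × 1.85 = 0.7631 m³/s
w_7 = (11.6 − 8.8)/2 = 1.4 m; q_7 = 0.144 × 0.52 × 1.4 = 0.1048 m³/s
Q = Σ qᵢ = 3.340 m³/s

3.34 m³/s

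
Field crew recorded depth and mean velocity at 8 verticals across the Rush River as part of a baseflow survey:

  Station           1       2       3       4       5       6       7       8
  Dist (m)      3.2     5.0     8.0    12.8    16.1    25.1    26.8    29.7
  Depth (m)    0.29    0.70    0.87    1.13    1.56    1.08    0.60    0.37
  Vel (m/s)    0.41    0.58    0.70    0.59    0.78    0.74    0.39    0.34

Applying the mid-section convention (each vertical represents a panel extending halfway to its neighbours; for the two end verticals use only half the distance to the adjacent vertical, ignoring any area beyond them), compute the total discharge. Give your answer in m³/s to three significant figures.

w_1 = (5.0 − 3.2)/2 = 0.9 m; q_1 = 0.41 × 0.29 × 0.9 = 0.1070 m³/s
w_2 = (8.0 − 3.2)/2 = 2.4 m; q_2 = 0.58 × 0.70 × 2.4 = 0.9744 m³/s
w_3 = (12.8 − 5.0)/2 = 3.9 m; q_3 = 0.70 × 0.87 × 3.9 = 2.375 m³/s
w_4 = (16.1 − 8.0)/2 = 4.05 m; q_4 = 0.59 × 1.13 × 4.05 = 2.700 m³/s
w_5 = (25.1 − 12.8)/2 = 6.15 m; q_5 = 0.78 × 1.56 × 6.15 = 7.483 m³/s
w_6 = (26.8 − 16.1)/2 = 5.35 m; q_6 = 0.74 × 1.08 × 5.35 = 4.276 m³/s
w_7 = (29.7 − 25.1)/2 = 2.3 m; q_7 = 0.39 × 0.60 × 2.3 = 0.5382 m³/s
w_8 = (29.7 − 26.8)/2 = 1.45 m; q_8 = 0.34 × 0.37 × 1.45 = 0.1824 m³/s
Q = Σ qᵢ = 18.64 m³/s

18.6 m³/s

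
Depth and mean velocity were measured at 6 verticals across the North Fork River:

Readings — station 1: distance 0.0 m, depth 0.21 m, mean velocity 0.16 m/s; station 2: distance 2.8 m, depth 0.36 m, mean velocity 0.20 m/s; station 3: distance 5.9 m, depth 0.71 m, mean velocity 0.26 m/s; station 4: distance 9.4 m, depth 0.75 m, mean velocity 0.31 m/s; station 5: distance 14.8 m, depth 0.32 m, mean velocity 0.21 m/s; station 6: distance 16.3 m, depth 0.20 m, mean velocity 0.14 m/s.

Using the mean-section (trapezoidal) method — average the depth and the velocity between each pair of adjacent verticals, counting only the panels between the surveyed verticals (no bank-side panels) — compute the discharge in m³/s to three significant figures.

2.07 m³/s

Panel 1-2: Δb = 2.8 m, d̄ = (0.21+0.36)/2 = 0.285, v̄ = (0.16+0.20)/2 = 0.18 → q = 2.8×0.285×0.18 = 0.1436 m³/s
Panel 2-3: Δb = 3.1 m, d̄ = (0.36+0.71)/2 = 0.535, v̄ = (0.20+0.26)/2 = 0.23 → q = 3.1×0.535×0.23 = 0.3815 m³/s
Panel 3-4: Δb = 3.5 m, d̄ = (0.71+0.75)/2 = 0.73, v̄ = (0.26+0.31)/2 = 0.285 → q = 3.5×0.73×0.285 = 0.7282 m³/s
Panel 4-5: Δb = 5.4 m, d̄ = (0.75+0.32)/2 = 0.535, v̄ = (0.31+0.21)/2 = 0.26 → q = 5.4×0.535×0.26 = 0.7511 m³/s
Panel 5-6: Δb = 1.5 m, d̄ = (0.32+0.20)/2 = 0.26, v̄ = (0.21+0.14)/2 = 0.175 → q = 1.5×0.26×0.175 = 0.06825 m³/s
Q = Σ q = 2.073 m³/s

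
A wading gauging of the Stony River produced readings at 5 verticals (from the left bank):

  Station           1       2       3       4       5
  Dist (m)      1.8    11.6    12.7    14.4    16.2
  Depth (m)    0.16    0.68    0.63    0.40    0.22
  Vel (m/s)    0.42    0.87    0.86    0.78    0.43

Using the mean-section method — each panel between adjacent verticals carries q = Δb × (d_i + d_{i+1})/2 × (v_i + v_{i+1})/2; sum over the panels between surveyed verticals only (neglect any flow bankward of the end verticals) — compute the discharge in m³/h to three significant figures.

Panel 1-2: Δb = 9.8 m, d̄ = (0.16+0.68)/2 = 0.42, v̄ = (0.42+0.87)/2 = 0.645 → q = 9.8×0.42×0.645 = 2.655 m³/s
Panel 2-3: Δb = 1.1 m, d̄ = (0.68+0.63)/2 = 0.655, v̄ = (0.87+0.86)/2 = 0.865 → q = 1.1×0.655×0.865 = 0.6232 m³/s
Panel 3-4: Δb = 1.7 m, d̄ = (0.63+0.40)/2 = 0.515, v̄ = (0.86+0.78)/2 = 0.82 → q = 1.7×0.515×0.82 = 0.7179 m³/s
Panel 4-5: Δb = 1.8 m, d̄ = (0.40+0.22)/2 = 0.31, v̄ = (0.78+0.43)/2 = 0.605 → q = 1.8×0.31×0.605 = 0.3376 m³/s
Q = Σ q = 4.334 m³/s
= 4.334 × 3600 = 15600 m³/h

15600 m³/h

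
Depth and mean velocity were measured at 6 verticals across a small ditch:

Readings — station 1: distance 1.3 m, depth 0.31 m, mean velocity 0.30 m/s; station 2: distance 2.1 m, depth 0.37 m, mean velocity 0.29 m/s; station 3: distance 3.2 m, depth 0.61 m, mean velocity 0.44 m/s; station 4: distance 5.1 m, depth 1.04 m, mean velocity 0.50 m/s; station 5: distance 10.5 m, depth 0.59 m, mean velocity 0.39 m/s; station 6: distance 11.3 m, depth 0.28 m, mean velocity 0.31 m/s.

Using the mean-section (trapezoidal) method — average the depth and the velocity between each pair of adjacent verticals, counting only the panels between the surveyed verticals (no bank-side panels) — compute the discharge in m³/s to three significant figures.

Panel 1-2: Δb = 0.8 m, d̄ = (0.31+0.37)/2 = 0.34, v̄ = (0.30+0.29)/2 = 0.295 → q = 0.8×0.34×0.295 = 0.08024 m³/s
Panel 2-3: Δb = 1.1 m, d̄ = (0.37+0.61)/2 = 0.49, v̄ = (0.29+0.44)/2 = 0.365 → q = 1.1×0.49×0.365 = 0.1967 m³/s
Panel 3-4: Δb = 1.9 m, d̄ = (0.61+1.04)/2 = 0.825, v̄ = (0.44+0.50)/2 = 0.47 → q = 1.9×0.825×0.47 = 0.7367 m³/s
Panel 4-5: Δb = 5.4 m, d̄ = (1.04+0.59)/2 = 0.815, v̄ = (0.50+0.39)/2 = 0.445 → q = 5.4×0.815×0.445 = 1.958 m³/s
Panel 5-6: Δb = 0.8 m, d̄ = (0.59+0.28)/2 = 0.435, v̄ = (0.39+0.31)/2 = 0.35 → q = 0.8×0.435×0.35 = 0.1218 m³/s
Q = Σ q = 3.094 m³/s

3.09 m³/s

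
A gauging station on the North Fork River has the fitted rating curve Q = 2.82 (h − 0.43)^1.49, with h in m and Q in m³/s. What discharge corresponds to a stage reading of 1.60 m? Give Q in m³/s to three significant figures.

Q = 2.82 × (1.60 − 0.43)^1.49 = 2.82 × 1.17^1.49 = 3.563 m³/s

3.56 m³/s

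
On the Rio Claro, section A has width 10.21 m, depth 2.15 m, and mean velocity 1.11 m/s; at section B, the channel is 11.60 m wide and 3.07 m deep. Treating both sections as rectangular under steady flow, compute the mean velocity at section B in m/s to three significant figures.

Q = A₁V₁ = (10.21×2.15) × 1.11 = 24.37 m³/s
A₂ = 11.60 × 3.07 = 35.61 m²
V₂ = Q/A₂ = 24.37/35.61 = 0.6842 m/s

0.684 m/s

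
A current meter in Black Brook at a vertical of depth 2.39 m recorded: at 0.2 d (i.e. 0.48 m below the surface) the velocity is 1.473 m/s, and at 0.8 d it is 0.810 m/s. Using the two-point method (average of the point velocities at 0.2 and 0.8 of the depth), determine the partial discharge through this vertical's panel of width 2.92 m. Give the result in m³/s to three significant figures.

7.97 m³/s

v̄ = (1.473 + 0.810) / 2 = 1.142 m/s
q = v̄ × d × w = 1.142 × 2.39 × 2.92 = 7.966 m³/s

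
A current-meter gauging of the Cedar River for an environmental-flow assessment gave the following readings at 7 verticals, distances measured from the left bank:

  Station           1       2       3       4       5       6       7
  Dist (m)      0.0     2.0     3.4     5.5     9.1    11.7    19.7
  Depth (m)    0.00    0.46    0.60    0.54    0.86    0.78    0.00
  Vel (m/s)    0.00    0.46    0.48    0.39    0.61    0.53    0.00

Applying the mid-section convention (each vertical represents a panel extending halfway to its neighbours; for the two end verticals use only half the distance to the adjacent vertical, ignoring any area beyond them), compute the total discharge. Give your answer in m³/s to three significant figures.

5.28 m³/s

w_2 = (3.4 − 0.0)/2 = 1.7 m; q_2 = 0.46 × 0.46 × 1.7 = 0.3597 m³/s
w_3 = (5.5 − 2.0)/2 = 1.75 m; q_3 = 0.48 × 0.60 × 1.75 = 0.5040 m³/s
w_4 = (9.1 − 3.4)/2 = 2.85 m; q_4 = 0.39 × 0.54 × 2.85 = 0.6002 m³/s
w_5 = (11.7 − 5.5)/2 = 3.1 m; q_5 = 0.61 × 0.86 × 3.1 = 1.626 m³/s
w_6 = (19.7 − 9.1)/2 = 5.3 m; q_6 = 0.53 × 0.78 × 5.3 = 2.191 m³/s
Stations 1, 7 contribute zero (depth or velocity is 0).
Q = Σ qᵢ = 5.281 m³/s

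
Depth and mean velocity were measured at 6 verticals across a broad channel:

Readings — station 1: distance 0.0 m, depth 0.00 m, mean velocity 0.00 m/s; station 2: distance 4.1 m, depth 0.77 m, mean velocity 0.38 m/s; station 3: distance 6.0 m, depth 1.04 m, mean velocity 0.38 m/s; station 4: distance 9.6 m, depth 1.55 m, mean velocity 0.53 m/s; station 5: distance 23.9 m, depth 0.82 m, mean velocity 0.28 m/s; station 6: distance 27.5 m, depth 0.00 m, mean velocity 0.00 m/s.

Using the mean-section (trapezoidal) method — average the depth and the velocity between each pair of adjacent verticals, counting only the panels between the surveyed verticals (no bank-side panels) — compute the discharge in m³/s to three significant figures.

Panel 1-2: Δb = 4.1 m, d̄ = (0.00+0.77)/2 = 0.385, v̄ = (0.00+0.38)/2 = 0.19 → q = 4.1×0.385×0.19 = 0.2999 m³/s
Panel 2-3: Δb = 1.9 m, d̄ = (0.77+1.04)/2 = 0.905, v̄ = (0.38+0.38)/2 = 0.38 → q = 1.9×0.905×0.38 = 0.6534 m³/s
Panel 3-4: Δb = 3.6 m, d̄ = (1.04+1.55)/2 = 1.295, v̄ = (0.38+0.53)/2 = 0.455 → q = 3.6×1.295×0.455 = 2.121 m³/s
Panel 4-5: Δb = 14.3 m, d̄ = (1.55+0.82)/2 = 1.185, v̄ = (0.53+0.28)/2 = 0.405 → q = 14.3×1.185×0.405 = 6.863 m³/s
Panel 5-6: Δb = 3.6 m, d̄ = (0.82+0.00)/2 = 0.41, v̄ = (0.28+0.00)/2 = 0.14 → q = 3.6×0.41×0.14 = 0.2066 m³/s
Q = Σ q = 10.14 m³/s

10.1 m³/s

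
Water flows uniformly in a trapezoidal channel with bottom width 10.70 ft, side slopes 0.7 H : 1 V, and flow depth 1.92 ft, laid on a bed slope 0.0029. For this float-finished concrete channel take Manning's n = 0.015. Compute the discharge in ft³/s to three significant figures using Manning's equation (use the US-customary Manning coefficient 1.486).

162 ft³/s

A = (b + z·y)·y = (10.70 + 0.7×1.92)×1.92 = 23.12 ft²
P = b + 2y√(1+z²) = 10.70 + 2×1.92×√(1+0.7²) = 15.39 ft
R = A/P = 23.12/15.39 = 1.503 ft
Q = (1.486/n)·A·R^(2/3)·S^(1/2) = (1.486/0.015) × 23.12 × 1.503^(2/3) × 0.0029^(1/2) = 161.9 ft³/s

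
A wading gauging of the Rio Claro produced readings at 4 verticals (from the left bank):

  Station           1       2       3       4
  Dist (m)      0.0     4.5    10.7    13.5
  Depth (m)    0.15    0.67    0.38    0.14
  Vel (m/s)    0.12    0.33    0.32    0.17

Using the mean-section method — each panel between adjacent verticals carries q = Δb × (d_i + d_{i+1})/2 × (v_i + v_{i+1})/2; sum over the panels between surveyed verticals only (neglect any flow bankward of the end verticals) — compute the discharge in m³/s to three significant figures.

1.65 m³/s

Panel 1-2: Δb = 4.5 m, d̄ = (0.15+0.67)/2 = 0.41, v̄ = (0.12+0.33)/2 = 0.225 → q = 4.5×0.41×0.225 = 0.4151 m³/s
Panel 2-3: Δb = 6.2 m, d̄ = (0.67+0.38)/2 = 0.525, v̄ = (0.33+0.32)/2 = 0.325 → q = 6.2×0.525×0.325 = 1.058 m³/s
Panel 3-4: Δb = 2.8 m, d̄ = (0.38+0.14)/2 = 0.26, v̄ = (0.32+0.17)/2 = 0.245 → q = 2.8×0.26×0.245 = 0.1784 m³/s
Q = Σ q = 1.651 m³/s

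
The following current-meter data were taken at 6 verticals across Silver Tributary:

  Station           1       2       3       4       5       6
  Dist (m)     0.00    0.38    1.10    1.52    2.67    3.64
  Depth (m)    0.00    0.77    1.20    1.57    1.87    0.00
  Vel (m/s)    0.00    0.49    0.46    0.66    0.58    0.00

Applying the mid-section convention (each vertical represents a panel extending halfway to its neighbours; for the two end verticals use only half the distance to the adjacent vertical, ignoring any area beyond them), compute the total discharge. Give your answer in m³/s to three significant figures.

w_2 = (1.10 − 0.00)/2 = 0.55 m; q_2 = 0.49 × 0.77 × 0.55 = 0.2075 m³/s
w_3 = (1.52 − 0.38)/2 = 0.57 m; q_3 = 0.46 × 1.20 × 0.57 = 0.3146 m³/s
w_4 = (2.67 − 1.10)/2 = 0.785 m; q_4 = 0.66 × 1.57 × 0.785 = 0.8134 m³/s
w_5 = (3.64 − 1.52)/2 = 1.06 m; q_5 = 0.58 × 1.87 × 1.06 = 1.150 m³/s
Stations 1, 6 contribute zero (depth or velocity is 0).
Q = Σ qᵢ = 2.485 m³/s

2.49 m³/s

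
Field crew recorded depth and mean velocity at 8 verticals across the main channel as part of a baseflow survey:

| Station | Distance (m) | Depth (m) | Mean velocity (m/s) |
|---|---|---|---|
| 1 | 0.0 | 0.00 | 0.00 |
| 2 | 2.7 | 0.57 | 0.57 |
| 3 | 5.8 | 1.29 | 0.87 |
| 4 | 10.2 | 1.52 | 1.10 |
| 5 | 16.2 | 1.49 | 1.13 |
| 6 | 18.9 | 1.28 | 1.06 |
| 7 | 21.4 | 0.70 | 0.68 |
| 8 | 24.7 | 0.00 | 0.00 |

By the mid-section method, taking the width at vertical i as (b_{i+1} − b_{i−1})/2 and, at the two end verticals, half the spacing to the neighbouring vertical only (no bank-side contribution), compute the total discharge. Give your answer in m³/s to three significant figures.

w_2 = (5.8 − 0.0)/2 = 2.9 m; q_2 = 0.57 × 0.57 × 2.9 = 0.9422 m³/s
w_3 = (10.2 − 2.7)/2 = 3.75 m; q_3 = 0.87 × 1.29 × 3.75 = 4.209 m³/s
w_4 = (16.2 − 5.8)/2 = 5.2 m; q_4 = 1.10 × 1.52 × 5.2 = 8.694 m³/s
w_5 = (18.9 − 10.2)/2 = 4.35 m; q_5 = 1.13 × 1.49 × 4.35 = 7.324 m³/s
w_6 = (21.4 − 16.2)/2 = 2.6 m; q_6 = 1.06 × 1.28 × 2.6 = 3.528 m³/s
w_7 = (24.7 − 18.9)/2 = 2.9 m; q_7 = 0.68 × 0.70 × 2.9 = 1.380 m³/s
Stations 1, 8 contribute zero (depth or velocity is 0).
Q = Σ qᵢ = 26.08 m³/s

26.1 m³/s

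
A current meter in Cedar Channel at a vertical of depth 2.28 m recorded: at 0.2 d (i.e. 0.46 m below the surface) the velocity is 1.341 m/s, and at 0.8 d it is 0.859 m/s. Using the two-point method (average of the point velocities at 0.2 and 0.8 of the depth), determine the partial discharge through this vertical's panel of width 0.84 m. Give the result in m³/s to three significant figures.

2.11 m³/s

v̄ = (1.341 + 0.859) / 2 = 1.100 m/s
q = v̄ × d × w = 1.100 × 2.28 × 0.84 = 2.107 m³/s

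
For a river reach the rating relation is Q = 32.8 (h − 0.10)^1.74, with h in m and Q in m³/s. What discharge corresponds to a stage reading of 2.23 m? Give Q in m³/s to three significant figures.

122 m³/s

Q = 32.8 × (2.23 − 0.10)^1.74 = 32.8 × 2.13^1.74 = 122.3 m³/s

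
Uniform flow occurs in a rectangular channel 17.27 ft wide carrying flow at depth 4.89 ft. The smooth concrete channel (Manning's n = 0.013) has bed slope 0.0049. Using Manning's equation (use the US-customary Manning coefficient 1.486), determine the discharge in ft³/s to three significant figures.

A = b·y = 17.27 × 4.89 = 84.45 ft²
P = b + 2y = 17.27 + 2×4.89 = 27.05 ft
R = A/P = 84.45/27.05 = 3.122 ft
Q = (1.486/n)·A·R^(2/3)·S^(1/2) = (1.486/0.013) × 84.45 × 3.122^(2/3) × 0.0049^(1/2) = 1443 ft³/s

1440 ft³/s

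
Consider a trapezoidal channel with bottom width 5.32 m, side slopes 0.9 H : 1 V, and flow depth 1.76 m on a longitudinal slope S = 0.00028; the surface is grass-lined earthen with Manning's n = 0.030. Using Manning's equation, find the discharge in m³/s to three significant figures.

7.69 m³/s

A = (b + z·y)·y = (5.32 + 0.9×1.76)×1.76 = 12.15 m²
P = b + 2y√(1+z²) = 5.32 + 2×1.76×√(1+0.9²) = 10.06 m
R = A/P = 12.15/10.06 = 1.208 m
Q = (1/n)·A·R^(2/3)·S^(1/2) = (1/0.030) × 12.15 × 1.208^(2/3) × 0.00028^(1/2) = 7.689 m³/s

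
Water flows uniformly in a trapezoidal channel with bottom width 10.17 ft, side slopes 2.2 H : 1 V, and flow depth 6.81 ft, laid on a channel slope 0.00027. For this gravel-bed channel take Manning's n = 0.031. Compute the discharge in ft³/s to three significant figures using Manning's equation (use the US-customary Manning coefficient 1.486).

A = (b + z·y)·y = (10.17 + 2.2×6.81)×6.81 = 171.3 ft²
P = b + 2y√(1+z²) = 10.17 + 2×6.81×√(1+2.2²) = 43.08 ft
R = A/P = 171.3/43.08 = 3.976 ft
Q = (1.486/n)·A·R^(2/3)·S^(1/2) = (1.486/0.031) × 171.3 × 3.976^(2/3) × 0.00027^(1/2) = 338.6 ft³/s

339 ft³/s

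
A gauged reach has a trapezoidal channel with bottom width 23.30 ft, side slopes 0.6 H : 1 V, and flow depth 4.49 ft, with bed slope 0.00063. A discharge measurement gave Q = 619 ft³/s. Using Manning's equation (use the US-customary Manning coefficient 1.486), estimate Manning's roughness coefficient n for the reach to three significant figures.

0.0161

A = (b + z·y)·y = (23.30 + 0.6×4.49)×4.49 = 116.7 ft²
P = b + 2y√(1+z²) = 23.30 + 2×4.49×√(1+0.6²) = 33.77 ft
R = A/P = 116.7/33.77 = 3.456 ft
n = (1.486/Q)·A·R^(2/3)·S^(1/2) = (1.486/619) × 116.7 × 2.286 × 0.02510 = 0.01608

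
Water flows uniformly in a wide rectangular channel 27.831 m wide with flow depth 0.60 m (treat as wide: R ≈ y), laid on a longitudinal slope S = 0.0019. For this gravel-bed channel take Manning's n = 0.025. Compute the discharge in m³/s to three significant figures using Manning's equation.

20.7 m³/s

A = b·y = 27.831 × 0.60 = 16.70 m²
Wide channel: R ≈ y = 0.60 m
Q = (1/n)·A·R^(2/3)·S^(1/2) = (1/0.025) × 16.70 × 0.6000^(2/3) × 0.0019^(1/2) = 20.71 m³/s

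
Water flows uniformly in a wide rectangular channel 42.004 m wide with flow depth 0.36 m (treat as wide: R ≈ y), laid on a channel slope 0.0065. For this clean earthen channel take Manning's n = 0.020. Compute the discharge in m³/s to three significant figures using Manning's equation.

30.8 m³/s

A = b·y = 42.004 × 0.36 = 15.12 m²
Wide channel: R ≈ y = 0.36 m
Q = (1/n)·A·R^(2/3)·S^(1/2) = (1/0.020) × 15.12 × 0.3600^(2/3) × 0.0065^(1/2) = 30.85 m³/s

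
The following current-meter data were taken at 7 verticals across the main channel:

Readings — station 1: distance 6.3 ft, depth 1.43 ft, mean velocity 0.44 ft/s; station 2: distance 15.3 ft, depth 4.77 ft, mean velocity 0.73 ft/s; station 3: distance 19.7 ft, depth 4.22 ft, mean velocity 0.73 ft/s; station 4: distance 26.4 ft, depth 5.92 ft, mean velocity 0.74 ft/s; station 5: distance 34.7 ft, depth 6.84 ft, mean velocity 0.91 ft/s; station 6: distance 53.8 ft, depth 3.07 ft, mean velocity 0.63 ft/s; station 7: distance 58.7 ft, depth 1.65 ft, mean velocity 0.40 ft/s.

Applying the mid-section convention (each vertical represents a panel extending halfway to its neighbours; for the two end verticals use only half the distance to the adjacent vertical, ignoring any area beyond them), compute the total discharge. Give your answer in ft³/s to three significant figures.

186 ft³/s

w_1 = (15.3 − 6.3)/2 = 4.5 ft; q_1 = 0.44 × 1.43 × 4.5 = 2.831 ft³/s
w_2 = (19.7 − 6.3)/2 = 6.7 ft; q_2 = 0.73 × 4.77 × 6.7 = 23.33 ft³/s
w_3 = (26.4 − 15.3)/2 = 5.55 ft; q_3 = 0.73 × 4.22 × 5.55 = 17.10 ft³/s
w_4 = (34.7 − 19.7)/2 = 7.5 ft; q_4 = 0.74 × 5.92 × 7.5 = 32.86 ft³/s
w_5 = (53.8 − 26.4)/2 = 13.7 ft; q_5 = 0.91 × 6.84 × 13.7 = 85.27 ft³/s
w_6 = (58.7 − 34.7)/2 = 12 ft; q_6 = 0.63 × 3.07 × 12 = 23.21 ft³/s
w_7 = (58.7 − 53.8)/2 = 2.45 ft; q_7 = 0.40 × 1.65 × 2.45 = 1.617 ft³/s
Q = Σ qᵢ = 186.2 ft³/s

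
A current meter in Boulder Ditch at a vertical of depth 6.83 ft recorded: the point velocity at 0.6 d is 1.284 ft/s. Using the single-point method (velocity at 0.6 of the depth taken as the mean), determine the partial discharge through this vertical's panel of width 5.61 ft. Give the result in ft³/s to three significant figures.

v̄ = v₀.₆ = 1.284 ft/s
q = v̄ × d × w = 1.284 × 6.83 × 5.61 = 49.20 ft³/s

49.2 ft³/s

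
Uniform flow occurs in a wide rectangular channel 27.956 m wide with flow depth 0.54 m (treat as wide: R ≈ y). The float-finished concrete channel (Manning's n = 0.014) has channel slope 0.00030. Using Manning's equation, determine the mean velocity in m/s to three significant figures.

A = b·y = 27.956 × 0.54 = 15.10 m²
Wide channel: R ≈ y = 0.54 m
Q = (1/n)·A·R^(2/3)·S^(1/2) = (1/0.014) × 15.10 × 0.5400^(2/3) × 0.00030^(1/2) = 12.39 m³/s
V = Q/A = 12.39/15.10 = 0.8204 m/s

0.820 m/s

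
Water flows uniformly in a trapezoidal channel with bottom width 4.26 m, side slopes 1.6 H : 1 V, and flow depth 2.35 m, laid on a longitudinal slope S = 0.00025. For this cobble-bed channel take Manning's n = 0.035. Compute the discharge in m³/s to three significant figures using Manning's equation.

A = (b + z·y)·y = (4.26 + 1.6×2.35)×2.35 = 18.85 m²
P = b + 2y√(1+z²) = 4.26 + 2×2.35×√(1+1.6²) = 13.13 m
R = A/P = 18.85/13.13 = 1.436 m
Q = (1/n)·A·R^(2/3)·S^(1/2) = (1/0.035) × 18.85 × 1.436^(2/3) × 0.00025^(1/2) = 10.84 m³/s

10.8 m³/s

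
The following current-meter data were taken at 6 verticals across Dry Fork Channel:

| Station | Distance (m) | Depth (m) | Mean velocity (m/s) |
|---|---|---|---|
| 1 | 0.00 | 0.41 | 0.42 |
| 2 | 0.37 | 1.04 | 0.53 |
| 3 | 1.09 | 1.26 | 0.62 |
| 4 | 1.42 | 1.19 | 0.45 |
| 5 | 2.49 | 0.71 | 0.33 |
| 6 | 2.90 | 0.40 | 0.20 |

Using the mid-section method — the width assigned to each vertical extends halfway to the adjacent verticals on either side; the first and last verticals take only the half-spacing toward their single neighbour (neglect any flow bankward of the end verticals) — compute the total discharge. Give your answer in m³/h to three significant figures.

w_1 = (0.37 − 0.00)/2 = 0.185 m; q_1 = 0.42 × 0.41 × 0.185 = 0.03186 m³/s
w_2 = (1.09 − 0.00)/2 = 0.545 m; q_2 = 0.53 × 1.04 × 0.545 = 0.3004 m³/s
w_3 = (1.42 − 0.37)/2 = 0.525 m; q_3 = 0.62 × 1.26 × 0.525 = 0.4101 m³/s
w_4 = (2.49 − 1.09)/2 = 0.7 m; q_4 = 0.45 × 1.19 × 0.7 = 0.3749 m³/s
w_5 = (2.90 − 1.42)/2 = 0.74 m; q_5 = 0.33 × 0.71 × 0.74 = 0.1734 m³/s
w_6 = (2.90 − 2.49)/2 = 0.205 m; q_6 = 0.20 × 0.40 × 0.205 = 0.01640 m³/s
Q = Σ qᵢ = 1.307 m³/s
= 1.307 × 3600 = 4705 m³/h

4710 m³/h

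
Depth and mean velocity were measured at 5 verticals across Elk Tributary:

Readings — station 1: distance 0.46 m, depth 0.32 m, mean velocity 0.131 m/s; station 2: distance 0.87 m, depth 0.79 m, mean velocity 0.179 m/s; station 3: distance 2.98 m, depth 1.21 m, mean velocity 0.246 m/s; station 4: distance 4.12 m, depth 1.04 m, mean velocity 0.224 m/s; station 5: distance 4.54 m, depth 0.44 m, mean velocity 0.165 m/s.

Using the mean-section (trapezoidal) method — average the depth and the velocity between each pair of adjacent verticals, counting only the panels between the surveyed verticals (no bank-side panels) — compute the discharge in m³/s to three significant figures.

Panel 1-2: Δb = 0.41 m, d̄ = (0.32+0.79)/2 = 0.555, v̄ = (0.131+0.179)/2 = 0.155 → q = 0.41×0.555×0.155 = 0.03527 m³/s
Panel 2-3: Δb = 2.11 m, d̄ = (0.79+1.21)/2 = 1, v̄ = (0.179+0.246)/2 = 0.2125 → q = 2.11×1×0.2125 = 0.4484 m³/s
Panel 3-4: Δb = 1.14 m, d̄ = (1.21+1.04)/2 = 1.125, v̄ = (0.246+0.224)/2 = 0.235 → q = 1.14×1.125×0.235 = 0.3014 m³/s
Panel 4-5: Δb = 0.42 m, d̄ = (1.04+0.44)/2 = 0.74, v̄ = (0.224+0.165)/2 = 0.1945 → q = 0.42×0.74×0.1945 = 0.06045 m³/s
Q = Σ q = 0.8455 m³/s

0.845 m³/s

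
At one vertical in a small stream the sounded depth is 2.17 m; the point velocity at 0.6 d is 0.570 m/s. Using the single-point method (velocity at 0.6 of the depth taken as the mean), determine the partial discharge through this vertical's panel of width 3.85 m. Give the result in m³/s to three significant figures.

v̄ = v₀.₆ = 0.570 m/s
q = v̄ × d × w = 0.5700 × 2.17 × 3.85 = 4.762 m³/s

4.76 m³/s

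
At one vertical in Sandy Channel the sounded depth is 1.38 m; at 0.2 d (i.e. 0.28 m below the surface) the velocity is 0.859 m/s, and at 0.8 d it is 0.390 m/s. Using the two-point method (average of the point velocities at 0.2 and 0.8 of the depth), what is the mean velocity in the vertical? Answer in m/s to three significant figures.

0.625 m/s

v̄ = (0.859 + 0.390) / 2 = 0.6245 m/s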